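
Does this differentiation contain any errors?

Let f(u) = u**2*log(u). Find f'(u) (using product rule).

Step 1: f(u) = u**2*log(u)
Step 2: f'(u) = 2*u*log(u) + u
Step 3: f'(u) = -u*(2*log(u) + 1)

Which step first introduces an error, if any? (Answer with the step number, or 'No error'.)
Step 3

Step 3 is incorrect due to a sign flip.
The step shows: -u*(2*log(u) + 1)
The correct value should be: u*(2*log(u) + 1)

Explanation: The sign of the whole expression was flipped: the term u*(2*log(u) + 1) was incorrectly written as -u*(2*log(u) + 1)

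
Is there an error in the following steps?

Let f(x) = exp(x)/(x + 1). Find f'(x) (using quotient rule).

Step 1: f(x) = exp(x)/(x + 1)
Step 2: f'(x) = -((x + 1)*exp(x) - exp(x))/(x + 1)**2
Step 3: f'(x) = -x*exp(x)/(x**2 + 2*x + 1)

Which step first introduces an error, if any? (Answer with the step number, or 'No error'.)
Step 2

Step 2 is incorrect due to a sign flip.
The step shows: -((x + 1)*exp(x) - exp(x))/(x + 1)**2
The correct value should be: ((x + 1)*exp(x) - exp(x))/(x + 1)**2

Explanation: The sign of the whole expression was flipped: the term ((x + 1)*exp(x) - exp(x))/(x + 1)**2 was incorrectly written as -((x + 1)*exp(x) - exp(x))/(x + 1)**2
The later steps are derived from this incorrect expression, so the error originates in Step 2.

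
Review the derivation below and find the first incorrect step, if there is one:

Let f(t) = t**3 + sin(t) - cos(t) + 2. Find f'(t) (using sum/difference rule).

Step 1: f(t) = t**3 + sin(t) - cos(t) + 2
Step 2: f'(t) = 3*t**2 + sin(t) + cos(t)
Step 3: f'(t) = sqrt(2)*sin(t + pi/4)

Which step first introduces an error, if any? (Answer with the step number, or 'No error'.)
Step 3

Step 3 is incorrect due to a dropped term.
The step shows: sqrt(2)*sin(t + pi/4)
The correct value should be: 3*t**2 + sqrt(2)*sin(t + pi/4)

Explanation: A term was dropped: the term 3*t**2 was incorrectly omitted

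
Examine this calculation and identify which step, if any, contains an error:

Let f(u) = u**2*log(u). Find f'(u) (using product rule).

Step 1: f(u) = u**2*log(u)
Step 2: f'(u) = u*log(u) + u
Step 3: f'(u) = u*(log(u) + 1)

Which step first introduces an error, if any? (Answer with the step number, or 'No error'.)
Step 2

Step 2 is incorrect due to a wrong coefficient.
The step shows: u*log(u) + u
The correct value should be: 2*u*log(u) + u

Explanation: The coefficient 2 was incorrectly written as 1: the term 2*u*log(u) was incorrectly written as u*log(u)
The later steps are derived from this incorrect expression, so the error originates in Step 2.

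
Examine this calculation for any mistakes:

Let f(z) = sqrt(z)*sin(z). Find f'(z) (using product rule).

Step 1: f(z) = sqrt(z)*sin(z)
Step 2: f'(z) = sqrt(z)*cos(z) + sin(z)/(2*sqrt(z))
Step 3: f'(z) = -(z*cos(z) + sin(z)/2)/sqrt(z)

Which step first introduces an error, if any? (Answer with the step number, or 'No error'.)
Step 3

Step 3 is incorrect due to a sign flip.
The step shows: -(z*cos(z) + sin(z)/2)/sqrt(z)
The correct value should be: (z*cos(z) + sin(z)/2)/sqrt(z)

Explanation: The sign of the whole expression was flipped: the term (z*cos(z) + sin(z)/2)/sqrt(z) was incorrectly written as -(z*cos(z) + sin(z)/2)/sqrt(z)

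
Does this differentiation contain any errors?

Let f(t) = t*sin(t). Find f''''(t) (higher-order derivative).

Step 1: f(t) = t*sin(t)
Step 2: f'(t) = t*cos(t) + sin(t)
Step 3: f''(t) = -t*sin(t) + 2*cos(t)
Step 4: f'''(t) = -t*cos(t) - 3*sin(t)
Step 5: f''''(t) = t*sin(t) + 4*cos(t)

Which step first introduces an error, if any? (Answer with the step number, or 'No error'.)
Step 5

Step 5 is incorrect due to a sign flip.
The step shows: t*sin(t) + 4*cos(t)
The correct value should be: t*sin(t) - 4*cos(t)

Explanation: The sign of one term was flipped: the term -4*cos(t) was incorrectly written as 4*cos(t)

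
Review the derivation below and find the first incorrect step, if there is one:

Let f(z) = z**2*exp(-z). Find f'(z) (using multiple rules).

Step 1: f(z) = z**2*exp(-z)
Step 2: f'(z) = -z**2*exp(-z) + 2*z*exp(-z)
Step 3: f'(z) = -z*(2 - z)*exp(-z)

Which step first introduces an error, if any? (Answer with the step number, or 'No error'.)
Step 3

Step 3 is incorrect due to a sign flip.
The step shows: -z*(2 - z)*exp(-z)
The correct value should be: z*(2 - z)*exp(-z)

Explanation: The sign of the whole expression was flipped: the term z*(2 - z)*exp(-z) was incorrectly written as -z*(2 - z)*exp(-z)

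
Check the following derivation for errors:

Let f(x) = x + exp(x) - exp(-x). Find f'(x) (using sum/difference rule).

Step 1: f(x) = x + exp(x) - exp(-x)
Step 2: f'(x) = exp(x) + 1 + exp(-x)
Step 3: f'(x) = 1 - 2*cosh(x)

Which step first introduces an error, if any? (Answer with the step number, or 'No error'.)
Step 3

Step 3 is incorrect due to a sign flip.
The step shows: 1 - 2*cosh(x)
The correct value should be: 2*cosh(x) + 1

Explanation: The sign of one term was flipped: the term 2*cosh(x) was incorrectly written as -2*cosh(x)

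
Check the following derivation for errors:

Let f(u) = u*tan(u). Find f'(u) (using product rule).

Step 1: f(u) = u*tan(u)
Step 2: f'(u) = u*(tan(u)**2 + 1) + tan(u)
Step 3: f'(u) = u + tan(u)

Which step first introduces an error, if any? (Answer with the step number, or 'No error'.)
Step 3

Step 3 is incorrect due to a dropped term.
The step shows: u + tan(u)
The correct value should be: u*tan(u)**2 + u + tan(u)

Explanation: A term was dropped: the term u*tan(u)**2 was incorrectly omitted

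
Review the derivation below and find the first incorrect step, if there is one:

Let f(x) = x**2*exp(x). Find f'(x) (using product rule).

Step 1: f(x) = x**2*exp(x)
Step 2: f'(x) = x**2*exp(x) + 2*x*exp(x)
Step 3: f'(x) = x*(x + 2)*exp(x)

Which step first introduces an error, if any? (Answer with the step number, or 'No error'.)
No error

All steps in this derivation are correct.
The final answer f'(x) = x*(x + 2)*exp(x) is valid.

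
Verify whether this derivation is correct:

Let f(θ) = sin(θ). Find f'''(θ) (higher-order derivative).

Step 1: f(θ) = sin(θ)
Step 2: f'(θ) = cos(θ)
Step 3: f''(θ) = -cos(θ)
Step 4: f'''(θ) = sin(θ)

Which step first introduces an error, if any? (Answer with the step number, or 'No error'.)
Step 3

Step 3 is incorrect due to a wrong trig function.
The step shows: -cos(θ)
The correct value should be: -sin(θ)

Explanation: sin(θ) was incorrectly written as cos(θ): the term -sin(θ) was incorrectly written as -cos(θ)
The later steps are derived from this incorrect expression, so the error originates in Step 3.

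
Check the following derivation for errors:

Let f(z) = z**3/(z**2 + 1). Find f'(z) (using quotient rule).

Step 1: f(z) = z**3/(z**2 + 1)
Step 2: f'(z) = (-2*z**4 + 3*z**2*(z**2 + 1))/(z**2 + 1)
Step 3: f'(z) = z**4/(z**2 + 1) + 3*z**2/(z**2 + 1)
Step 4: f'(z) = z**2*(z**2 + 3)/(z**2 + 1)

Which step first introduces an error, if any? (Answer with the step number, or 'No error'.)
Step 2

Step 2 is incorrect due to a wrong exponent.
The step shows: (-2*z**4 + 3*z**2*(z**2 + 1))/(z**2 + 1)
The correct value should be: (-2*z**4 + 3*z**2*(z**2 + 1))/(z**2 + 1)**2

Explanation: The exponent -2 on z**2 + 1 was incorrectly written as -1: the term (-2*z**4 + 3*z**2*(z**2 + 1))/(z**2 + 1)**2 was incorrectly written as (-2*z**4 + 3*z**2*(z**2 + 1))/(z**2 + 1)
The later steps are derived from this incorrect expression, so the error originates in Step 2.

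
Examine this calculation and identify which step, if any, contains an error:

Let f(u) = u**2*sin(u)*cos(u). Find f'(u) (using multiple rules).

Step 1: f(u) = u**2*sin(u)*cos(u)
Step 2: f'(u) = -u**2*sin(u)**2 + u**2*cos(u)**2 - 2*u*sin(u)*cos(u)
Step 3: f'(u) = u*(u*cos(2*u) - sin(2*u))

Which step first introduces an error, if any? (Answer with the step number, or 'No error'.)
Step 2

Step 2 is incorrect due to a sign flip.
The step shows: -u**2*sin(u)**2 + u**2*cos(u)**2 - 2*u*sin(u)*cos(u)
The correct value should be: -u**2*sin(u)**2 + u**2*cos(u)**2 + 2*u*sin(u)*cos(u)

Explanation: The sign of one term was flipped: the term 2*u*sin(u)*cos(u) was incorrectly written as -2*u*sin(u)*cos(u)
The later steps are derived from this incorrect expression, so the error originates in Step 2.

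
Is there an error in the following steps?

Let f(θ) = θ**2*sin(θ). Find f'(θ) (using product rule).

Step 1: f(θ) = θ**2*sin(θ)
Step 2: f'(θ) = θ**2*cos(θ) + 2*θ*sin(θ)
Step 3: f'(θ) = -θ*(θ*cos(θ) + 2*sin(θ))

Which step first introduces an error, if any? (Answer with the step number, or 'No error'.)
Step 3

Step 3 is incorrect due to a sign flip.
The step shows: -θ*(θ*cos(θ) + 2*sin(θ))
The correct value should be: θ*(θ*cos(θ) + 2*sin(θ))

Explanation: The sign of the whole expression was flipped: the term θ*(θ*cos(θ) + 2*sin(θ)) was incorrectly written as -θ*(θ*cos(θ) + 2*sin(θ))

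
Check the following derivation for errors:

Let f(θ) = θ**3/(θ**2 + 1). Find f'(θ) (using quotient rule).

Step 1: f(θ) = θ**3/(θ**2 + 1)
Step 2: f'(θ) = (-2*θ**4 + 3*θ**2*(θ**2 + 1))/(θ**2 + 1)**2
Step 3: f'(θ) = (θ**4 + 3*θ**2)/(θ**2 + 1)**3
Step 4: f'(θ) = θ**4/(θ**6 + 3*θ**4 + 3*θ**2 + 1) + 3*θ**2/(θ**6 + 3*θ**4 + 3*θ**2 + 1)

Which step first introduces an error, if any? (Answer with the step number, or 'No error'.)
Step 3

Step 3 is incorrect due to a wrong exponent.
The step shows: (θ**4 + 3*θ**2)/(θ**2 + 1)**3
The correct value should be: (θ**4 + 3*θ**2)/(θ**2 + 1)**2

Explanation: The exponent -2 on θ**2 + 1 was incorrectly written as -3: the term (θ**4 + 3*θ**2)/(θ**2 + 1)**2 was incorrectly written as (θ**4 + 3*θ**2)/(θ**2 + 1)**3
The later steps are derived from this incorrect expression, so the error originates in Step 3.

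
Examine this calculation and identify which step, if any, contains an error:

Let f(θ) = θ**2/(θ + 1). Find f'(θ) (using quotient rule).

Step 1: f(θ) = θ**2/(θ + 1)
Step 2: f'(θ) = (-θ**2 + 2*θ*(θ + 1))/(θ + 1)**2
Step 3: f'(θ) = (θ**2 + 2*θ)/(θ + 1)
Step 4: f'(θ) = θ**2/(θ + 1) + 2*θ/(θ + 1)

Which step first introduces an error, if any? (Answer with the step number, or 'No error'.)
Step 3

Step 3 is incorrect due to a wrong exponent.
The step shows: (θ**2 + 2*θ)/(θ + 1)
The correct value should be: (θ**2 + 2*θ)/(θ + 1)**2

Explanation: The exponent -2 on θ + 1 was incorrectly written as -1: the term (θ**2 + 2*θ)/(θ + 1)**2 was incorrectly written as (θ**2 + 2*θ)/(θ + 1)
The later steps are derived from this incorrect expression, so the error originates in Step 3.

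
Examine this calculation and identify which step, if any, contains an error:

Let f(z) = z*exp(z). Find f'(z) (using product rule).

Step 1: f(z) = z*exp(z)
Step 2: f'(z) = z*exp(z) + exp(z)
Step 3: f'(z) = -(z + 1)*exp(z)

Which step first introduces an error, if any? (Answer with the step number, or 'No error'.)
Step 3

Step 3 is incorrect due to a sign flip.
The step shows: -(z + 1)*exp(z)
The correct value should be: (z + 1)*exp(z)

Explanation: The sign of the whole expression was flipped: the term (z + 1)*exp(z) was incorrectly written as -(z + 1)*exp(z)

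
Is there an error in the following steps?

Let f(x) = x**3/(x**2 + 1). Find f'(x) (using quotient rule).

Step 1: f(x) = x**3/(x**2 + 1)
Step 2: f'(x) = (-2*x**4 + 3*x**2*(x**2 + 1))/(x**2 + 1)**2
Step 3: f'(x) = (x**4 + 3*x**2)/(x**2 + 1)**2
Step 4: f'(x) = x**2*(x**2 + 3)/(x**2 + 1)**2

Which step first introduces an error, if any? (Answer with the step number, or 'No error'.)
No error

All steps in this derivation are correct.
The final answer f'(x) = x**2*(x**2 + 3)/(x**2 + 1)**2 is valid.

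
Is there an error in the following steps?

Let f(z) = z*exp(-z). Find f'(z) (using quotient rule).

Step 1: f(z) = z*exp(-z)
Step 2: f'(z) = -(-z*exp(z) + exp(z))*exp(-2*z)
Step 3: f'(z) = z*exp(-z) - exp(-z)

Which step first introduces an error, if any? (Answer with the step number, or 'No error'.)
Step 2

Step 2 is incorrect due to a sign flip.
The step shows: -(-z*exp(z) + exp(z))*exp(-2*z)
The correct value should be: (-z*exp(z) + exp(z))*exp(-2*z)

Explanation: The sign of the whole expression was flipped: the term (-z*exp(z) + exp(z))*exp(-2*z) was incorrectly written as -(-z*exp(z) + exp(z))*exp(-2*z)
The later steps are derived from this incorrect expression, so the error originates in Step 2.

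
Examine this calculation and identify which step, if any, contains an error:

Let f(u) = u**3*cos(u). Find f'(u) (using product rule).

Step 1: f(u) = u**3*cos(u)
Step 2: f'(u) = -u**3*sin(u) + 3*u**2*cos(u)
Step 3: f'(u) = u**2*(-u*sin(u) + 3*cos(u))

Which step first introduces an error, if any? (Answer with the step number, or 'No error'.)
No error

All steps in this derivation are correct.
The final answer f'(u) = u**2*(-u*sin(u) + 3*cos(u)) is valid.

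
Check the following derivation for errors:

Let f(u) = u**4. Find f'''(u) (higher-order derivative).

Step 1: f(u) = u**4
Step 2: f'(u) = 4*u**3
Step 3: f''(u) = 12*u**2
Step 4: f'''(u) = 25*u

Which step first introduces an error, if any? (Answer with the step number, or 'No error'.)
Step 4

Step 4 is incorrect due to a wrong coefficient.
The step shows: 25*u
The correct value should be: 24*u

Explanation: The coefficient 24 was incorrectly written as 25: the term 24*u was incorrectly written as 25*u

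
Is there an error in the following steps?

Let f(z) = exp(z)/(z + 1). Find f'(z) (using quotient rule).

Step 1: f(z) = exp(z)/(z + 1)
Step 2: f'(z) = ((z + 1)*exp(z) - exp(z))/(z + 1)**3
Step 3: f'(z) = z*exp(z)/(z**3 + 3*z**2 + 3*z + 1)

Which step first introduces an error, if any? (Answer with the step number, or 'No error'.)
Step 2

Step 2 is incorrect due to a wrong exponent.
The step shows: ((z + 1)*exp(z) - exp(z))/(z + 1)**3
The correct value should be: ((z + 1)*exp(z) - exp(z))/(z + 1)**2

Explanation: The exponent -2 on z + 1 was incorrectly written as -3: the term ((z + 1)*exp(z) - exp(z))/(z + 1)**2 was incorrectly written as ((z + 1)*exp(z) - exp(z))/(z + 1)**3
The later steps are derived from this incorrect expression, so the error originates in Step 2.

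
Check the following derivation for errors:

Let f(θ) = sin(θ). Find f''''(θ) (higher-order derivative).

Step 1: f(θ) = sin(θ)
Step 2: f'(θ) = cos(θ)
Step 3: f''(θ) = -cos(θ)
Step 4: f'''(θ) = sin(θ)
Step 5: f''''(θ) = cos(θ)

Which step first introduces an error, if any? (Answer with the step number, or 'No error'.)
Step 3

Step 3 is incorrect due to a wrong trig function.
The step shows: -cos(θ)
The correct value should be: -sin(θ)

Explanation: sin(θ) was incorrectly written as cos(θ): the term -sin(θ) was incorrectly written as -cos(θ)
The later steps are derived from this incorrect expression, so the error originates in Step 3.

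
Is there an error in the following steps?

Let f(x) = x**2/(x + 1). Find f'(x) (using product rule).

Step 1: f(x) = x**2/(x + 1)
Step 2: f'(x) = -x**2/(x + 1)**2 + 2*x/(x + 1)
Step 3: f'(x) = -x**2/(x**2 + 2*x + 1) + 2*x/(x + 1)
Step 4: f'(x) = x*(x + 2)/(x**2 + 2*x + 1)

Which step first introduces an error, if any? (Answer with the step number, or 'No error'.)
No error

All steps in this derivation are correct.
The final answer f'(x) = x*(x + 2)/(x**2 + 2*x + 1) is valid.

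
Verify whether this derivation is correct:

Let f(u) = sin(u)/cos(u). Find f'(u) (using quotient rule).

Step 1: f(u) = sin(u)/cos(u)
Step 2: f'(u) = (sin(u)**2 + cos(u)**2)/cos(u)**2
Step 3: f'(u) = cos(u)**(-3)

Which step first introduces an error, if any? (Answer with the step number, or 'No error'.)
Step 3

Step 3 is incorrect due to a wrong exponent.
The step shows: cos(u)**(-3)
The correct value should be: cos(u)**(-2)

Explanation: The exponent -2 on cos(u) was incorrectly written as -3: the term cos(u)**(-2) was incorrectly written as cos(u)**(-3)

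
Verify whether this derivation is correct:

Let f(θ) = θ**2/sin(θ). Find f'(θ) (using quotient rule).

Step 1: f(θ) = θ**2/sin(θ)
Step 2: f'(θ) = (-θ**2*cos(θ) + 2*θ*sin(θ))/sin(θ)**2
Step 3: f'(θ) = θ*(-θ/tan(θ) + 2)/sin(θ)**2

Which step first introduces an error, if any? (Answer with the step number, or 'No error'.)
Step 3

Step 3 is incorrect due to a wrong exponent.
The step shows: θ*(-θ/tan(θ) + 2)/sin(θ)**2
The correct value should be: θ*(-θ/tan(θ) + 2)/sin(θ)

Explanation: The exponent -1 on sin(θ) was incorrectly written as -2: the term θ*(-θ/tan(θ) + 2)/sin(θ) was incorrectly written as θ*(-θ/tan(θ) + 2)/sin(θ)**2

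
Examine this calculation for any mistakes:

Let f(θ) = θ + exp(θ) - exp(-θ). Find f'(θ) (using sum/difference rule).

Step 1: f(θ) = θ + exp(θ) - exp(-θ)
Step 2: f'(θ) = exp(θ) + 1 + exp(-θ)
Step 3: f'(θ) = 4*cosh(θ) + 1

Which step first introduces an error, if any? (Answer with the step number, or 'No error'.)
Step 3

Step 3 is incorrect due to a wrong coefficient.
The step shows: 4*cosh(θ) + 1
The correct value should be: 2*cosh(θ) + 1

Explanation: The coefficient 2 was incorrectly written as 4: the term 2*cosh(θ) was incorrectly written as 4*cosh(θ)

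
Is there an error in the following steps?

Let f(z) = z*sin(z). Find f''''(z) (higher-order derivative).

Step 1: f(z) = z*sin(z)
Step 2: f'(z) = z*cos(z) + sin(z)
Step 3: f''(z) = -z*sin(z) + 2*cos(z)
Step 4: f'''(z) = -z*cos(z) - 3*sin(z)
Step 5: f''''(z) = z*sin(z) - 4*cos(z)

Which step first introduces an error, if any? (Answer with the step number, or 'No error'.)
No error

All steps in this derivation are correct.
The final answer f''''(z) = z*sin(z) - 4*cos(z) is valid.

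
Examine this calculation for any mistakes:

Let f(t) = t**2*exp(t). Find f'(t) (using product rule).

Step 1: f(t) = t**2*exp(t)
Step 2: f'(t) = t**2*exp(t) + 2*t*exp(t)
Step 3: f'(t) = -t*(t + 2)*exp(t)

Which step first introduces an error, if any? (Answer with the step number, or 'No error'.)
Step 3

Step 3 is incorrect due to a sign flip.
The step shows: -t*(t + 2)*exp(t)
The correct value should be: t*(t + 2)*exp(t)

Explanation: The sign of the whole expression was flipped: the term t*(t + 2)*exp(t) was incorrectly written as -t*(t + 2)*exp(t)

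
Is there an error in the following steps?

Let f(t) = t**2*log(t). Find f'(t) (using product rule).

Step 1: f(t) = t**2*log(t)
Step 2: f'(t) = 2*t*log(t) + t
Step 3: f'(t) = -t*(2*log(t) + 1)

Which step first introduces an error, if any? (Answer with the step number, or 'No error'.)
Step 3

Step 3 is incorrect due to a sign flip.
The step shows: -t*(2*log(t) + 1)
The correct value should be: t*(2*log(t) + 1)

Explanation: The sign of the whole expression was flipped: the term t*(2*log(t) + 1) was incorrectly written as -t*(2*log(t) + 1)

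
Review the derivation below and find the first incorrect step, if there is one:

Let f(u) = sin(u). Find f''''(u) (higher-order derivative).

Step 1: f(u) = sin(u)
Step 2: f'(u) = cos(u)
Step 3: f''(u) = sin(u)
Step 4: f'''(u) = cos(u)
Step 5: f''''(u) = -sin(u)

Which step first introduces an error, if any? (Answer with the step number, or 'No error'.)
Step 3

Step 3 is incorrect due to a sign flip.
The step shows: sin(u)
The correct value should be: -sin(u)

Explanation: The sign of the whole expression was flipped: the term -sin(u) was incorrectly written as sin(u)
The later steps are derived from this incorrect expression, so the error originates in Step 3.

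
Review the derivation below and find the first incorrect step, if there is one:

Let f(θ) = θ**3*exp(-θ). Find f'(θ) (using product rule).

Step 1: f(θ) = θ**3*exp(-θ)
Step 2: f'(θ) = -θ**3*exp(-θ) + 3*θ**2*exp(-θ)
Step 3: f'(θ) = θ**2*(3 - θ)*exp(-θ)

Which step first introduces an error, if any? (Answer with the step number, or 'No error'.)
No error

All steps in this derivation are correct.
The final answer f'(θ) = θ**2*(3 - θ)*exp(-θ) is valid.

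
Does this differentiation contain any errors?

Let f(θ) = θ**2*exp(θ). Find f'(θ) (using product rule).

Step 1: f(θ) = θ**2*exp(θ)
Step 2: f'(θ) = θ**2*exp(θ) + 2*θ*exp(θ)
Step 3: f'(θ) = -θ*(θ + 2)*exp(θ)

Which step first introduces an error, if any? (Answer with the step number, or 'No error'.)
Step 3

Step 3 is incorrect due to a sign flip.
The step shows: -θ*(θ + 2)*exp(θ)
The correct value should be: θ*(θ + 2)*exp(θ)

Explanation: The sign of the whole expression was flipped: the term θ*(θ + 2)*exp(θ) was incorrectly written as -θ*(θ + 2)*exp(θ)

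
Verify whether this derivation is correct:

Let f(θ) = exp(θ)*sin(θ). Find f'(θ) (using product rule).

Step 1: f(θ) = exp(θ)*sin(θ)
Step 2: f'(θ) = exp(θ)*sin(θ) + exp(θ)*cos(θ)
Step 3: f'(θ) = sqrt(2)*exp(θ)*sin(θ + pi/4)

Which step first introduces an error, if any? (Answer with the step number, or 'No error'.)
No error

All steps in this derivation are correct.
The final answer f'(θ) = sqrt(2)*exp(θ)*sin(θ + pi/4) is valid.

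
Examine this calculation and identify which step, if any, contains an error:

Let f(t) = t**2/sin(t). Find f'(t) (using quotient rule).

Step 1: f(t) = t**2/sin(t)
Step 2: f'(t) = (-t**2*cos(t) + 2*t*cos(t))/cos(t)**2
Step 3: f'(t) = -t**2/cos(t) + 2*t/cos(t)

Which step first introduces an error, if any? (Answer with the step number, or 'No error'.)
Step 2

Step 2 is incorrect due to a wrong trig function.
The step shows: (-t**2*cos(t) + 2*t*cos(t))/cos(t)**2
The correct value should be: (-t**2*cos(t) + 2*t*sin(t))/sin(t)**2

Explanation: sin(t) was incorrectly written as cos(t): the term (-t**2*cos(t) + 2*t*sin(t))/sin(t)**2 was incorrectly written as (-t**2*cos(t) + 2*t*cos(t))/cos(t)**2
The later steps are derived from this incorrect expression, so the error originates in Step 2.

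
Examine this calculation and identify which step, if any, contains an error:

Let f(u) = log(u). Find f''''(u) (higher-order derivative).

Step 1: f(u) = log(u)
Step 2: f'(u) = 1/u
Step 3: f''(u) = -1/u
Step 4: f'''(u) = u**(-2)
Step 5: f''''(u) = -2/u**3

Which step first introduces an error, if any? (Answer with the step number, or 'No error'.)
Step 3

Step 3 is incorrect due to a wrong exponent.
The step shows: -1/u
The correct value should be: -1/u**2

Explanation: The exponent -2 on u was incorrectly written as -1: the term -1/u**2 was incorrectly written as -1/u
The later steps are derived from this incorrect expression, so the error originates in Step 3.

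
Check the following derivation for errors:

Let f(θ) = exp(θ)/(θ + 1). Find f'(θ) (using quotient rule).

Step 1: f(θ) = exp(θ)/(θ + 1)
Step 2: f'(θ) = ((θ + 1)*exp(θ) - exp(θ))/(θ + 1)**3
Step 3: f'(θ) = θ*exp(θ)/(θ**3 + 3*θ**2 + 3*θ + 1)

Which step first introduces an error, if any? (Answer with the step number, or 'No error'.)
Step 2

Step 2 is incorrect due to a wrong exponent.
The step shows: ((θ + 1)*exp(θ) - exp(θ))/(θ + 1)**3
The correct value should be: ((θ + 1)*exp(θ) - exp(θ))/(θ + 1)**2

Explanation: The exponent -2 on θ + 1 was incorrectly written as -3: the term ((θ + 1)*exp(θ) - exp(θ))/(θ + 1)**2 was incorrectly written as ((θ + 1)*exp(θ) - exp(θ))/(θ + 1)**3
The later steps are derived from this incorrect expression, so the error originates in Step 2.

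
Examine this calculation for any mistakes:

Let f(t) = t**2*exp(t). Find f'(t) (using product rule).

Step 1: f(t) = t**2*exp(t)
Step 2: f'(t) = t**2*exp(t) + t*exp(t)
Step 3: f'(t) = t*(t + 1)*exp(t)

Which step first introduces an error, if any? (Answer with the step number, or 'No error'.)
Step 2

Step 2 is incorrect due to a wrong coefficient.
The step shows: t**2*exp(t) + t*exp(t)
The correct value should be: t**2*exp(t) + 2*t*exp(t)

Explanation: The coefficient 2 was incorrectly written as 1: the term 2*t*exp(t) was incorrectly written as t*exp(t)
The later steps are derived from this incorrect expression, so the error originates in Step 2.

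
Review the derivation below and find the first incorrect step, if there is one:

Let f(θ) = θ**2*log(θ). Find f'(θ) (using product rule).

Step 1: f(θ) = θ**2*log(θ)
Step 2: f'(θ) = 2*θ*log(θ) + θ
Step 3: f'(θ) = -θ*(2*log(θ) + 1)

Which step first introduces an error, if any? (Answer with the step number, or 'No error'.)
Step 3

Step 3 is incorrect due to a sign flip.
The step shows: -θ*(2*log(θ) + 1)
The correct value should be: θ*(2*log(θ) + 1)

Explanation: The sign of the whole expression was flipped: the term θ*(2*log(θ) + 1) was incorrectly written as -θ*(2*log(θ) + 1)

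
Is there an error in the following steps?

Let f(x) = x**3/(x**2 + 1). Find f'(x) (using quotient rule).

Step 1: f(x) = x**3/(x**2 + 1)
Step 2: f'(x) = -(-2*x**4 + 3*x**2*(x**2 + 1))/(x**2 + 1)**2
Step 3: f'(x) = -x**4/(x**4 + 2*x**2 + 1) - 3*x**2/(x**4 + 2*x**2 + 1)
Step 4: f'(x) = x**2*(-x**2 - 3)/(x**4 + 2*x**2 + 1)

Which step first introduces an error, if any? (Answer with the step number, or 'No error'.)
Step 2

Step 2 is incorrect due to a sign flip.
The step shows: -(-2*x**4 + 3*x**2*(x**2 + 1))/(x**2 + 1)**2
The correct value should be: (-2*x**4 + 3*x**2*(x**2 + 1))/(x**2 + 1)**2

Explanation: The sign of the whole expression was flipped: the term (-2*x**4 + 3*x**2*(x**2 + 1))/(x**2 + 1)**2 was incorrectly written as -(-2*x**4 + 3*x**2*(x**2 + 1))/(x**2 + 1)**2
The later steps are derived from this incorrect expression, so the error originates in Step 2.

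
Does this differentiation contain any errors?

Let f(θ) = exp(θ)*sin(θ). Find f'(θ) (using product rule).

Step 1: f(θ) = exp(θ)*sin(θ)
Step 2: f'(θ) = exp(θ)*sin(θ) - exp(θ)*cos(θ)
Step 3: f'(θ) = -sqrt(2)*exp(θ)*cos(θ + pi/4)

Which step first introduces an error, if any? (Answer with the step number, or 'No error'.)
Step 2

Step 2 is incorrect due to a sign flip.
The step shows: exp(θ)*sin(θ) - exp(θ)*cos(θ)
The correct value should be: exp(θ)*sin(θ) + exp(θ)*cos(θ)

Explanation: The sign of one term was flipped: the term exp(θ)*cos(θ) was incorrectly written as -exp(θ)*cos(θ)
The later steps are derived from this incorrect expression, so the error originates in Step 2.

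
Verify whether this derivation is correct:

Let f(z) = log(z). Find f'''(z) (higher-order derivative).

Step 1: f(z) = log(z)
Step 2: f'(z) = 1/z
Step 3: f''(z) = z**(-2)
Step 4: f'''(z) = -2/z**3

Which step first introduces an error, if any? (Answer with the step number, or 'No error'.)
Step 3

Step 3 is incorrect due to a sign flip.
The step shows: z**(-2)
The correct value should be: -1/z**2

Explanation: The sign of the whole expression was flipped: the term -1/z**2 was incorrectly written as z**(-2)
The later steps are derived from this incorrect expression, so the error originates in Step 3.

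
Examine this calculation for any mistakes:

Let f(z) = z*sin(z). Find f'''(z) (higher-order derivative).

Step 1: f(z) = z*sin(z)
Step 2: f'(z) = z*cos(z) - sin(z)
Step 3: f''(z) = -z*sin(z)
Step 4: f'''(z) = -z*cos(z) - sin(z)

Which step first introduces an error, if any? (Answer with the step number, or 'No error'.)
Step 2

Step 2 is incorrect due to a sign flip.
The step shows: z*cos(z) - sin(z)
The correct value should be: z*cos(z) + sin(z)

Explanation: The sign of one term was flipped: the term sin(z) was incorrectly written as -sin(z)
The later steps are derived from this incorrect expression, so the error originates in Step 2.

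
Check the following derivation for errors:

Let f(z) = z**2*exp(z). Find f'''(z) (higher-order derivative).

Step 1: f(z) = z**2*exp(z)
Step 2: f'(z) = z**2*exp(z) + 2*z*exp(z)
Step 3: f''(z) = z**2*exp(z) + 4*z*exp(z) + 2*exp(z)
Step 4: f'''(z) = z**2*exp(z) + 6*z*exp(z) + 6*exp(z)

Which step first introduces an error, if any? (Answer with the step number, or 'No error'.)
No error

All steps in this derivation are correct.
The final answer f'''(z) = z**2*exp(z) + 6*z*exp(z) + 6*exp(z) is valid.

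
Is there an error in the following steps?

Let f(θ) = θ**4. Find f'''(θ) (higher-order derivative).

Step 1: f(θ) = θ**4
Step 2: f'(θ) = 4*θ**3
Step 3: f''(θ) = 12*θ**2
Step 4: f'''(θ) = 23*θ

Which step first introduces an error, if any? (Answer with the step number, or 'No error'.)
Step 4

Step 4 is incorrect due to a wrong coefficient.
The step shows: 23*θ
The correct value should be: 24*θ

Explanation: The coefficient 24 was incorrectly written as 23: the term 24*θ was incorrectly written as 23*θ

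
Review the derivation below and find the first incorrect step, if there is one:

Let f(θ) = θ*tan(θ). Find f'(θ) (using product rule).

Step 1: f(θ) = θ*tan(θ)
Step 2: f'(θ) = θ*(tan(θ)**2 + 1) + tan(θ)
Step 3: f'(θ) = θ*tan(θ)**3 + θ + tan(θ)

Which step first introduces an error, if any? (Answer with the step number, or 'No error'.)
Step 3

Step 3 is incorrect due to a wrong exponent.
The step shows: θ*tan(θ)**3 + θ + tan(θ)
The correct value should be: θ*tan(θ)**2 + θ + tan(θ)

Explanation: The exponent 2 on tan(θ) was incorrectly written as 3: the term θ*tan(θ)**2 was incorrectly written as θ*tan(θ)**3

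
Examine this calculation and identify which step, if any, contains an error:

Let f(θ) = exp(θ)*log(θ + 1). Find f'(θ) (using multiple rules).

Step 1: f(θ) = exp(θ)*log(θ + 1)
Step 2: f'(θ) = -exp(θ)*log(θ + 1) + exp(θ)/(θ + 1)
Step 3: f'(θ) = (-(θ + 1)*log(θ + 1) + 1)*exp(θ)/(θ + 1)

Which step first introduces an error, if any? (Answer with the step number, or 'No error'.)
Step 2

Step 2 is incorrect due to a sign flip.
The step shows: -exp(θ)*log(θ + 1) + exp(θ)/(θ + 1)
The correct value should be: exp(θ)*log(θ + 1) + exp(θ)/(θ + 1)

Explanation: The sign of one term was flipped: the term exp(θ)*log(θ + 1) was incorrectly written as -exp(θ)*log(θ + 1)
The later steps are derived from this incorrect expression, so the error originates in Step 2.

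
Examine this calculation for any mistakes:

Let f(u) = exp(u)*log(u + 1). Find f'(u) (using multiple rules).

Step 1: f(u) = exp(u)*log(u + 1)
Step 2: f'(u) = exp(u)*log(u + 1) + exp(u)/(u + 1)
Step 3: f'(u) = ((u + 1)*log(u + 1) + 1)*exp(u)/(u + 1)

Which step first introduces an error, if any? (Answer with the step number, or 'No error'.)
No error

All steps in this derivation are correct.
The final answer f'(u) = ((u + 1)*log(u + 1) + 1)*exp(u)/(u + 1) is valid.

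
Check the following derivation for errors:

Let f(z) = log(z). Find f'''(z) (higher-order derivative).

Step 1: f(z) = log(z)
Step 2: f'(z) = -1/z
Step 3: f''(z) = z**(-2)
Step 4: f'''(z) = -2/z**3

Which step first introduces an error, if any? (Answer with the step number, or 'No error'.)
Step 2

Step 2 is incorrect due to a sign flip.
The step shows: -1/z
The correct value should be: 1/z

Explanation: The sign of the whole expression was flipped: the term 1/z was incorrectly written as -1/z
The later steps are derived from this incorrect expression, so the error originates in Step 2.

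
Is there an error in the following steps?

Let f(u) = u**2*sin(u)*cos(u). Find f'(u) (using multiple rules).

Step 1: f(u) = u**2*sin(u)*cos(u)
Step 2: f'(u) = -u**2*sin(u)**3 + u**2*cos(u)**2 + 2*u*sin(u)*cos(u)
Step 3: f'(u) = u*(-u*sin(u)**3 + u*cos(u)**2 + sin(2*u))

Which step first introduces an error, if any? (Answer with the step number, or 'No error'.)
Step 2

Step 2 is incorrect due to a wrong exponent.
The step shows: -u**2*sin(u)**3 + u**2*cos(u)**2 + 2*u*sin(u)*cos(u)
The correct value should be: -u**2*sin(u)**2 + u**2*cos(u)**2 + 2*u*sin(u)*cos(u)

Explanation: The exponent 2 on sin(u) was incorrectly written as 3: the term -u**2*sin(u)**2 was incorrectly written as -u**2*sin(u)**3
The later steps are derived from this incorrect expression, so the error originates in Step 2.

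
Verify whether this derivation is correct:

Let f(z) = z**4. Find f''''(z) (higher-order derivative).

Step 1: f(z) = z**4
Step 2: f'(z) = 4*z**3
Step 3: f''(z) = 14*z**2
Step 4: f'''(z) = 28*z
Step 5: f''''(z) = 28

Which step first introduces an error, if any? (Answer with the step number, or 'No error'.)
Step 3

Step 3 is incorrect due to a wrong coefficient.
The step shows: 14*z**2
The correct value should be: 12*z**2

Explanation: The coefficient 12 was incorrectly written as 14: the term 12*z**2 was incorrectly written as 14*z**2
The later steps are derived from this incorrect expression, so the error originates in Step 3.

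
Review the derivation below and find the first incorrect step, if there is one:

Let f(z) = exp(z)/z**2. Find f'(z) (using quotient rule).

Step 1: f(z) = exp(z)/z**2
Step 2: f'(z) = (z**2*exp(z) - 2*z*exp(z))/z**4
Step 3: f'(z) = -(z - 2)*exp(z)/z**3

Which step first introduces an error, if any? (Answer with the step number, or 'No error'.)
Step 3

Step 3 is incorrect due to a sign flip.
The step shows: -(z - 2)*exp(z)/z**3
The correct value should be: (z - 2)*exp(z)/z**3

Explanation: The sign of the whole expression was flipped: the term (z - 2)*exp(z)/z**3 was incorrectly written as -(z - 2)*exp(z)/z**3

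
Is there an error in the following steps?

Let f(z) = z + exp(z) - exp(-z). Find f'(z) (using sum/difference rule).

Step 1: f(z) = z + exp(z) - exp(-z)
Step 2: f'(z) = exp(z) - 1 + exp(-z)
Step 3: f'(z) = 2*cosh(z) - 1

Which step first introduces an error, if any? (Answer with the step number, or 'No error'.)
Step 2

Step 2 is incorrect due to a sign flip.
The step shows: exp(z) - 1 + exp(-z)
The correct value should be: exp(z) + 1 + exp(-z)

Explanation: The sign of one term was flipped: the term 1 was incorrectly written as -1
The later steps are derived from this incorrect expression, so the error originates in Step 2.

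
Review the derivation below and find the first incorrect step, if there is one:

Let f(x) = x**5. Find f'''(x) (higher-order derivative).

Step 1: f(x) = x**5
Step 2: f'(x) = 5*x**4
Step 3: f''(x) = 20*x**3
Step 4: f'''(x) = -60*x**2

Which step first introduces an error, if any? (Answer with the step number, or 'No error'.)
Step 4

Step 4 is incorrect due to a sign flip.
The step shows: -60*x**2
The correct value should be: 60*x**2

Explanation: The sign of the whole expression was flipped: the term 60*x**2 was incorrectly written as -60*x**2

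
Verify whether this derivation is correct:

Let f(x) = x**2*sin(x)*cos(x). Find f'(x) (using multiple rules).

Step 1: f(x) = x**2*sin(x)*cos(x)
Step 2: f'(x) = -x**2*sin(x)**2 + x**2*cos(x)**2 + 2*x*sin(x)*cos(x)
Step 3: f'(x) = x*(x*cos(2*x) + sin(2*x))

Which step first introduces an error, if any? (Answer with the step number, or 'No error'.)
No error

All steps in this derivation are correct.
The final answer f'(x) = x*(x*cos(2*x) + sin(2*x)) is valid.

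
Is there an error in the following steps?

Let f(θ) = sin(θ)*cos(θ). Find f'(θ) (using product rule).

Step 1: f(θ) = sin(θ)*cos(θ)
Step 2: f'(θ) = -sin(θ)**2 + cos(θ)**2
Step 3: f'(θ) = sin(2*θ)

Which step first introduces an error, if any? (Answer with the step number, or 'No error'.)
Step 3

Step 3 is incorrect due to a wrong trig function.
The step shows: sin(2*θ)
The correct value should be: cos(2*θ)

Explanation: cos(2*θ) was incorrectly written as sin(2*θ): the term cos(2*θ) was incorrectly written as sin(2*θ)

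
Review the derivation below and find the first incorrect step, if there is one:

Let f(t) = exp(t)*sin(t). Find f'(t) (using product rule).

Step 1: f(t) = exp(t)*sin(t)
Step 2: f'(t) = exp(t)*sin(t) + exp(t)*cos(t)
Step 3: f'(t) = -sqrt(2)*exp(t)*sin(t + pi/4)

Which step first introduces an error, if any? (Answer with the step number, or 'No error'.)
Step 3

Step 3 is incorrect due to a sign flip.
The step shows: -sqrt(2)*exp(t)*sin(t + pi/4)
The correct value should be: sqrt(2)*exp(t)*sin(t + pi/4)

Explanation: The sign of the whole expression was flipped: the term sqrt(2)*exp(t)*sin(t + pi/4) was incorrectly written as -sqrt(2)*exp(t)*sin(t + pi/4)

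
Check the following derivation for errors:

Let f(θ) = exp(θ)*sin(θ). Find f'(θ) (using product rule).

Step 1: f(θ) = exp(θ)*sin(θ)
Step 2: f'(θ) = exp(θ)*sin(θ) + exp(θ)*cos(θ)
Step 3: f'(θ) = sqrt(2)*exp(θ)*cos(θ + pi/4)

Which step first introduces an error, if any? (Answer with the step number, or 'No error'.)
Step 3

Step 3 is incorrect due to a wrong trig function.
The step shows: sqrt(2)*exp(θ)*cos(θ + pi/4)
The correct value should be: sqrt(2)*exp(θ)*sin(θ + pi/4)

Explanation: sin(θ + pi/4) was incorrectly written as cos(θ + pi/4): the term sqrt(2)*exp(θ)*sin(θ + pi/4) was incorrectly written as sqrt(2)*exp(θ)*cos(θ + pi/4)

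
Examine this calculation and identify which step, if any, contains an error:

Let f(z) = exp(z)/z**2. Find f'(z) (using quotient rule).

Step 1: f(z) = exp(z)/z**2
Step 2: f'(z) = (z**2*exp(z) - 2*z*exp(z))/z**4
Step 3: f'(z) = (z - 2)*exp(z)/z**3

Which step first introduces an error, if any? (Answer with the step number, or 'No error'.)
No error

All steps in this derivation are correct.
The final answer f'(z) = (z - 2)*exp(z)/z**3 is valid.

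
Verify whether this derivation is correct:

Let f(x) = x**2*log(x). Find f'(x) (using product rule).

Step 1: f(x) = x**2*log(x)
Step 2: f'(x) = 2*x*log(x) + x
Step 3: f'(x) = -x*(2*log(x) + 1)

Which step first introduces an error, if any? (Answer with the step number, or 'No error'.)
Step 3

Step 3 is incorrect due to a sign flip.
The step shows: -x*(2*log(x) + 1)
The correct value should be: x*(2*log(x) + 1)

Explanation: The sign of the whole expression was flipped: the term x*(2*log(x) + 1) was incorrectly written as -x*(2*log(x) + 1)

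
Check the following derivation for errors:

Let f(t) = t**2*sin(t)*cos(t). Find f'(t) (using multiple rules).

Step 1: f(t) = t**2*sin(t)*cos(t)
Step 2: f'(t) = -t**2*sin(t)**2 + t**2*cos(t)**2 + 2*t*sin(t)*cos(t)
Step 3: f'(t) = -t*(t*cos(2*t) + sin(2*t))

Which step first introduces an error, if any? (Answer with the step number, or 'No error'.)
Step 3

Step 3 is incorrect due to a sign flip.
The step shows: -t*(t*cos(2*t) + sin(2*t))
The correct value should be: t*(t*cos(2*t) + sin(2*t))

Explanation: The sign of the whole expression was flipped: the term t*(t*cos(2*t) + sin(2*t)) was incorrectly written as -t*(t*cos(2*t) + sin(2*t))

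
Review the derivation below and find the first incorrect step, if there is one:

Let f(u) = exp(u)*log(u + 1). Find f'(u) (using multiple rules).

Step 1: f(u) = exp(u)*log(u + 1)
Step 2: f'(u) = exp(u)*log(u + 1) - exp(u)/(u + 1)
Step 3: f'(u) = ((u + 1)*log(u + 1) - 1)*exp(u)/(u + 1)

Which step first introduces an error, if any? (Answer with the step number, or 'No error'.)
Step 2

Step 2 is incorrect due to a sign flip.
The step shows: exp(u)*log(u + 1) - exp(u)/(u + 1)
The correct value should be: exp(u)*log(u + 1) + exp(u)/(u + 1)

Explanation: The sign of one term was flipped: the term exp(u)/(u + 1) was incorrectly written as -exp(u)/(u + 1)
The later steps are derived from this incorrect expression, so the error originates in Step 2.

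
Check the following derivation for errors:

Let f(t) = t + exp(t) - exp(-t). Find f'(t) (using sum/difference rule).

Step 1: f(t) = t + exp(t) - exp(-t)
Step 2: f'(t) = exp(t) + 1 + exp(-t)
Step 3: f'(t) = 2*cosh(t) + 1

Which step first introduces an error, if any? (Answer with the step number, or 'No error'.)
No error

All steps in this derivation are correct.
The final answer f'(t) = 2*cosh(t) + 1 is valid.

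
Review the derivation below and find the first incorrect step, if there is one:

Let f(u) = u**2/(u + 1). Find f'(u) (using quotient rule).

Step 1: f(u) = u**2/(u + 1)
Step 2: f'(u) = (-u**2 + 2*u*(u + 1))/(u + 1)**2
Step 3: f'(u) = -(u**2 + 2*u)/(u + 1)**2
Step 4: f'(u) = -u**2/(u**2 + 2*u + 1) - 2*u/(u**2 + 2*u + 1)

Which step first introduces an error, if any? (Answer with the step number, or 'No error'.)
Step 3

Step 3 is incorrect due to a sign flip.
The step shows: -(u**2 + 2*u)/(u + 1)**2
The correct value should be: (u**2 + 2*u)/(u + 1)**2

Explanation: The sign of the whole expression was flipped: the term (u**2 + 2*u)/(u + 1)**2 was incorrectly written as -(u**2 + 2*u)/(u + 1)**2
The later steps are derived from this incorrect expression, so the error originates in Step 3.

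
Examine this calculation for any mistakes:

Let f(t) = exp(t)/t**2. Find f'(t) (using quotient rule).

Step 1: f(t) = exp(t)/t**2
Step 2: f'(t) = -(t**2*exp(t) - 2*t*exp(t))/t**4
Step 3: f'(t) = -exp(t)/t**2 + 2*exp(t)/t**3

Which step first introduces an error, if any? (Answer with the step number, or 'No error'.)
Step 2

Step 2 is incorrect due to a sign flip.
The step shows: -(t**2*exp(t) - 2*t*exp(t))/t**4
The correct value should be: (t**2*exp(t) - 2*t*exp(t))/t**4

Explanation: The sign of the whole expression was flipped: the term (t**2*exp(t) - 2*t*exp(t))/t**4 was incorrectly written as -(t**2*exp(t) - 2*t*exp(t))/t**4
The later steps are derived from this incorrect expression, so the error originates in Step 2.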